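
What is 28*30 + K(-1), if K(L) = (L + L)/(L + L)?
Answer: 841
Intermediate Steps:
K(L) = 1 (K(L) = (2*L)/((2*L)) = (2*L)*(1/(2*L)) = 1)
28*30 + K(-1) = 28*30 + 1 = 840 + 1 = 841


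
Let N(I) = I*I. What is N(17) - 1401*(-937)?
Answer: 1313026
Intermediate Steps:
N(I) = I²
N(17) - 1401*(-937) = 17² - 1401*(-937) = 289 + 1312737 = 1313026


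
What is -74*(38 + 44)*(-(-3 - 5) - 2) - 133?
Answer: -36541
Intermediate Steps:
-74*(38 + 44)*(-(-3 - 5) - 2) - 133 = -6068*(-1*(-8) - 2) - 133 = -6068*(8 - 2) - 133 = -6068*6 - 133 = -74*492 - 133 = -36408 - 133 = -36541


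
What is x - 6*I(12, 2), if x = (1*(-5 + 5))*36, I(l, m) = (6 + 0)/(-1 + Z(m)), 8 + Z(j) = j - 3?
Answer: 18/5 ≈ 3.6000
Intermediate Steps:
Z(j) = -11 + j (Z(j) = -8 + (j - 3) = -8 + (-3 + j) = -11 + j)
I(l, m) = 6/(-12 + m) (I(l, m) = (6 + 0)/(-1 + (-11 + m)) = 6/(-12 + m))
x = 0 (x = (1*0)*36 = 0*36 = 0)
x - 6*I(12, 2) = 0 - 36/(-12 + 2) = 0 - 36/(-10) = 0 - 36*(-1)/10 = 0 - 6*(-⅗) = 0 + 18/5 = 18/5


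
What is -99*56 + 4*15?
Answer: -5484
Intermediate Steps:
-99*56 + 4*15 = -5544 + 60 = -5484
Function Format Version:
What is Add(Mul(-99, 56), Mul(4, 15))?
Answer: -5484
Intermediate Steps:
Add(Mul(-99, 56), Mul(4, 15)) = Add(-5544, 60) = -5484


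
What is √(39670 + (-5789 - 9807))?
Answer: √24074 ≈ 155.16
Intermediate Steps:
√(39670 + (-5789 - 9807)) = √(39670 - 15596) = √24074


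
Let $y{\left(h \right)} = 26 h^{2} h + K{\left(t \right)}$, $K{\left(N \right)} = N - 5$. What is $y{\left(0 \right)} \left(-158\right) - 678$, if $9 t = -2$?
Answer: $\frac{1324}{9} \approx 147.11$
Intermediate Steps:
$t = - \frac{2}{9}$ ($t = \frac{1}{9} \left(-2\right) = - \frac{2}{9} \approx -0.22222$)
$K{\left(N \right)} = -5 + N$
$y{\left(h \right)} = - \frac{47}{9} + 26 h^{3}$ ($y{\left(h \right)} = 26 h^{2} h - \frac{47}{9} = 26 h^{3} - \frac{47}{9} = - \frac{47}{9} + 26 h^{3}$)
$y{\left(0 \right)} \left(-158\right) - 678 = \left(- \frac{47}{9} + 26 \cdot 0^{3}\right) \left(-158\right) - 678 = \left(- \frac{47}{9} + 26 \cdot 0\right) \left(-158\right) - 678 = \left(- \frac{47}{9} + 0\right) \left(-158\right) - 678 = \left(- \frac{47}{9}\right) \left(-158\right) - 678 = \frac{7426}{9} - 678 = \frac{1324}{9}$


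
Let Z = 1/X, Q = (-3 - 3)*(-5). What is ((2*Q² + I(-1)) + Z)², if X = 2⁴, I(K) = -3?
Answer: 826735009/256 ≈ 3.2294e+6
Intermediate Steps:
Q = 30 (Q = -6*(-5) = 30)
X = 16
Z = 1/16 ≈ 0.062500
((2*Q² + I(-1)) + Z)² = ((2*30² - 3) + 1/16)² = ((2*900 - 3) + 1/16)² = ((1800 - 3) + 1/16)² = (1797 + 1/16)² = (28753/16)² = 826735009/256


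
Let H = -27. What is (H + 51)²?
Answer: 576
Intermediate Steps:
(H + 51)² = (-27 + 51)² = 24² = 576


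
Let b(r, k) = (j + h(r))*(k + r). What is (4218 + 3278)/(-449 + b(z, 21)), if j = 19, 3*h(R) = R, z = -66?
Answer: -3748/157 ≈ -23.873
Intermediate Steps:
h(R) = R/3
b(r, k) = (19 + r/3)*(k + r)
(4218 + 3278)/(-449 + b(z, 21)) = (4218 + 3278)/(-449 + (19*21 + 19*(-66) + (1/3)*(-66)**2 + (1/3)*21*(-66))) = 7496/(-449 + (399 - 1254 + (1/3)*4356 - 462)) = 7496/(-449 + (399 - 1254 + 1452 - 462)) = 7496/(-449 + 135) = 7496/(-314) = 7496*(-1/314) = -3748/157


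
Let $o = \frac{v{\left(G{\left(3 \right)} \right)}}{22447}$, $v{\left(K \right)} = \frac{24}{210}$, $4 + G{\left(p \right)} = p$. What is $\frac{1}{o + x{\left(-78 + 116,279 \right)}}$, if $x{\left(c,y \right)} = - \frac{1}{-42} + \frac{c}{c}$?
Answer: $\frac{673410}{689447} \approx 0.97674$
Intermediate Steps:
$G{\left(p \right)} = -4 + p$
$x{\left(c,y \right)} = \frac{43}{42}$ ($x{\left(c,y \right)} = \left(-1\right) \left(- \frac{1}{42}\right) + 1 = \frac{1}{42} + 1 = \frac{43}{42}$)
$v{\left(K \right)} = \frac{4}{35}$ ($v{\left(K \right)} = 24 \cdot \frac{1}{210} = \frac{4}{35}$)
$o = \frac{4}{785645}$ ($o = \frac{4}{35 \cdot 22447} = \frac{4}{35} \cdot \frac{1}{22447} = \frac{4}{785645} \approx 5.0914 \cdot 10^{-6}$)
$\frac{1}{o + x{\left(-78 + 116,279 \right)}} = \frac{1}{\frac{4}{785645} + \frac{43}{42}} = \frac{1}{\frac{689447}{673410}} = \frac{673410}{689447}$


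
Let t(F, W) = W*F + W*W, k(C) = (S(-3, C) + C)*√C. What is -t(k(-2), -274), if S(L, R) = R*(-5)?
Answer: -75076 + 2192*I*√2 ≈ -75076.0 + 3100.0*I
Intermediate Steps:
S(L, R) = -5*R
k(C) = -4*C^(3/2) (k(C) = (-5*C + C)*√C = (-4*C)*√C = -4*C^(3/2))
t(F, W) = W² + F*W (t(F, W) = F*W + W² = W² + F*W)
-t(k(-2), -274) = -(-274)*(-(-8)*I*√2 - 274) = -(-274)*(8*I*√2 - 274) = -(-274)*(-274 + 8*I*√2) = -(75076 - 2192*I*√2) = -75076 + 2192*I*√2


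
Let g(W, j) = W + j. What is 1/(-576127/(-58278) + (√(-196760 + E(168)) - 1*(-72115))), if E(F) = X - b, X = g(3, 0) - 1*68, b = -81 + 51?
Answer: 244959573384966/17668349645709310189 - 3396325284*I*√196795/17668349645709310189 ≈ 1.3864e-5 - 8.5275e-8*I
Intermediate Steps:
b = -30
X = -65 (X = (3 + 0) - 1*68 = 3 - 68 = -65)
E(F) = -35 (E(F) = -65 - 1*(-30) = -65 + 30 = -35)
1/(-576127/(-58278) + (√(-196760 + E(168)) - 1*(-72115))) = 1/(-576127/(-58278) + (√(-196760 - 35) - 1*(-72115))) = 1/(-576127*(-1/58278) + (√(-196795) + 72115)) = 1/(576127/58278 + (I*√196795 + 72115)) = 1/(576127/58278 + (72115 + I*√196795)) = 1/(4203294097/58278 + I*√196795)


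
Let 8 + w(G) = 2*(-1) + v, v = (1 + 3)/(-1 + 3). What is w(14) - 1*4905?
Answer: -4913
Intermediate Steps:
v = 2 (v = 4/2 = 4*(½) = 2)
w(G) = -8 (w(G) = -8 + (2*(-1) + 2) = -8 + (-2 + 2) = -8 + 0 = -8)
w(14) - 1*4905 = -8 - 1*4905 = -8 - 4905 = -4913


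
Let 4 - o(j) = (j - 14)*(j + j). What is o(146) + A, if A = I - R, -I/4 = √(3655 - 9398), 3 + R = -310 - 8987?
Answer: -29240 - 4*I*√5743 ≈ -29240.0 - 303.13*I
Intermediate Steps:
R = -9300 (R = -3 + (-310 - 8987) = -3 - 9297 = -9300)
o(j) = 4 - 2*j*(-14 + j) (o(j) = 4 - (j - 14)*(j + j) = 4 - (-14 + j)*2*j = 4 - 2*j*(-14 + j))
I = -4*I*√5743 (I = -4*√(3655 - 9398) = -4*I*√5743 ≈ -303.13*I)
A = 9300 - 4*I*√5743 (A = -4*I*√5743 - 1*(-9300) = -4*I*√5743 + 9300 = 9300 - 4*I*√5743 ≈ 9300.0 - 303.13*I)
o(146) + A = (4 - 2*146² + 28*146) + (9300 - 4*I*√5743) = (4 - 2*21316 + 4088) + (9300 - 4*I*√5743) = (4 - 42632 + 4088) + (9300 - 4*I*√5743) = -38540 + (9300 - 4*I*√5743) = -29240 - 4*I*√5743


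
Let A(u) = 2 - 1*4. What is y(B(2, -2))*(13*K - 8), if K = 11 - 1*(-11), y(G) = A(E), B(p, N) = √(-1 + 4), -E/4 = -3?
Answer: -556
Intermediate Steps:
E = 12 (E = -4*(-3) = 12)
A(u) = -2 (A(u) = 2 - 4 = -2)
B(p, N) = √3
y(G) = -2
K = 22 (K = 11 + 11 = 22)
y(B(2, -2))*(13*K - 8) = -2*(13*22 - 8) = -2*(286 - 8) = -2*278 = -556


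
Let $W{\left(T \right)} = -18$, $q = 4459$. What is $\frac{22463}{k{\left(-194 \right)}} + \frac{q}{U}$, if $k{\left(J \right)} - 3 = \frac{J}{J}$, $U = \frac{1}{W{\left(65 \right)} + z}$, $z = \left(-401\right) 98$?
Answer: $- \frac{701217713}{4} \approx -1.753 \cdot 10^{8}$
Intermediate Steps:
$z = -39298$
$U = - \frac{1}{39316}$ ($U = \frac{1}{-18 - 39298} = \frac{1}{-39316} = - \frac{1}{39316} \approx -2.5435 \cdot 10^{-5}$)
$k{\left(J \right)} = 4$ ($k{\left(J \right)} = 3 + \frac{J}{J} = 3 + 1 = 4$)
$\frac{22463}{k{\left(-194 \right)}} + \frac{q}{U} = \frac{22463}{4} + \frac{4459}{- \frac{1}{39316}} = 22463 \cdot \frac{1}{4} + 4459 \left(-39316\right) = \frac{22463}{4} - 175310044 = - \frac{701217713}{4}$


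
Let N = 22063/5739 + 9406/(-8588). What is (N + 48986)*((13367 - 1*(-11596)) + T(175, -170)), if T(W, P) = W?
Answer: 15173834455075889/12321633 ≈ 1.2315e+9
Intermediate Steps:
N = 67748005/24643266 (N = 22063*(1/5739) + 9406*(-1/8588) = 22063/5739 - 4703/4294 = 67748005/24643266 ≈ 2.7491)
(N + 48986)*((13367 - 1*(-11596)) + T(175, -170)) = (67748005/24643266 + 48986)*((13367 - 1*(-11596)) + 175) = 1207242776281*((13367 + 11596) + 175)/24643266 = 1207242776281*(24963 + 175)/24643266 = (1207242776281/24643266)*25138 = 15173834455075889/12321633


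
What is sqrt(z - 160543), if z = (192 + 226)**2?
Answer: sqrt(14181) ≈ 119.08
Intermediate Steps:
z = 174724 (z = 418**2 = 174724)
sqrt(z - 160543) = sqrt(174724 - 160543) = sqrt(14181)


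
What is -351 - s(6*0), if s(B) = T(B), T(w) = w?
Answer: -351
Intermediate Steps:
s(B) = B
-351 - s(6*0) = -351 - 6*0 = -351 - 1*0 = -351 + 0 = -351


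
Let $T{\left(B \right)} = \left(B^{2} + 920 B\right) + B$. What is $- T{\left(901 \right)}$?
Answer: $-1641622$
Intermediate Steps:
$T{\left(B \right)} = B^{2} + 921 B$
$- T{\left(901 \right)} = - 901 \left(921 + 901\right) = - 901 \cdot 1822 = \left(-1\right) 1641622 = -1641622$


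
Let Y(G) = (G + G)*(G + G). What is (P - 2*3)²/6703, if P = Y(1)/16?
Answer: 529/107248 ≈ 0.0049325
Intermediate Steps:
Y(G) = 4*G² (Y(G) = (2*G)*(2*G) = 4*G²)
P = ¼ (P = (4*1²)/16 = (4*1)*(1/16) = 4*(1/16) = ¼ ≈ 0.25000)
(P - 2*3)²/6703 = (¼ - 2*3)²/6703 = (¼ - 6)²*(1/6703) = (-23/4)²*(1/6703) = (529/16)*(1/6703) = 529/107248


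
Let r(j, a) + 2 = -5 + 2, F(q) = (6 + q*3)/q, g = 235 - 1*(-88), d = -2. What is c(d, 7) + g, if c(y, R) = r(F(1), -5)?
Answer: 318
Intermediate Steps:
g = 323 (g = 235 + 88 = 323)
F(q) = (6 + 3*q)/q
r(j, a) = -5 (r(j, a) = -2 + (-5 + 2) = -2 - 3 = -5)
c(y, R) = -5
c(d, 7) + g = -5 + 323 = 318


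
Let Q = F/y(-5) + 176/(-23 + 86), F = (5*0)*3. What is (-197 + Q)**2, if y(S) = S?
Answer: 149695225/3969 ≈ 37716.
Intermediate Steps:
F = 0 (F = 0*3 = 0)
Q = 176/63 (Q = 0/(-5) + 176/(-23 + 86) = 0*(-1/5) + 176/63 = 0 + 176*(1/63) = 0 + 176/63 = 176/63 ≈ 2.7937)
(-197 + Q)**2 = (-197 + 176/63)**2 = (-12235/63)**2 = 149695225/3969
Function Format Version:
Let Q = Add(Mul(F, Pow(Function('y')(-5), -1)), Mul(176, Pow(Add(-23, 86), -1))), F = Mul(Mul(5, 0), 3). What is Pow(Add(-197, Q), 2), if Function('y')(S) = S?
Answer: Rational(149695225, 3969) ≈ 37716.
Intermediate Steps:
F = 0 (F = Mul(0, 3) = 0)
Q = Rational(176, 63) (Q = Add(Mul(0, Pow(-5, -1)), Mul(176, Pow(Add(-23, 86), -1))) = Add(Mul(0, Rational(-1, 5)), Mul(176, Pow(63, -1))) = Add(0, Mul(176, Rational(1, 63))) = Add(0, Rational(176, 63)) = Rational(176, 63) ≈ 2.7937)
Pow(Add(-197, Q), 2) = Pow(Add(-197, Rational(176, 63)), 2) = Pow(Rational(-12235, 63), 2) = Rational(149695225, 3969)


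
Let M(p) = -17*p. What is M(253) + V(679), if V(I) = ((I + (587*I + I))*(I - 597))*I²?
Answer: 15119536225721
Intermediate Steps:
V(I) = 589*I³*(-597 + I) (V(I) = ((I + 588*I)*(-597 + I))*I² = ((589*I)*(-597 + I))*I² = (589*I*(-597 + I))*I² = 589*I³*(-597 + I))
M(253) + V(679) = -17*253 + 589*679³*(-597 + 679) = -4301 + 589*313046839*82 = -4301 + 15119536230022 = 15119536225721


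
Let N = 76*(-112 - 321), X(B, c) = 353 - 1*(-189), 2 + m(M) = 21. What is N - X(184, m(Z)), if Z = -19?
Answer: -33450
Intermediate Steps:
m(M) = 19 (m(M) = -2 + 21 = 19)
X(B, c) = 542 (X(B, c) = 353 + 189 = 542)
N = -32908 (N = 76*(-433) = -32908)
N - X(184, m(Z)) = -32908 - 1*542 = -32908 - 542 = -33450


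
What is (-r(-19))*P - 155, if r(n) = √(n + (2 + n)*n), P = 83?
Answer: -155 - 332*√19 ≈ -1602.2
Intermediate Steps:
r(n) = √(n + n*(2 + n))
(-r(-19))*P - 155 = -√(-19*(3 - 19))*83 - 155 = -√(-19*(-16))*83 - 155 = -√304*83 - 155 = -4*√19*83 - 155 = -332*√19 - 155 = -155 - 332*√19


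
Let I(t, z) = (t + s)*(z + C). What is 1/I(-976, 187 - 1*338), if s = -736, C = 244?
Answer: -1/159216 ≈ -6.2808e-6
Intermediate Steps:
I(t, z) = (-736 + t)*(244 + z) (I(t, z) = (t - 736)*(z + 244) = (-736 + t)*(244 + z))
1/I(-976, 187 - 1*338) = 1/(-179584 - 736*(187 - 1*338) + 244*(-976) - 976*(187 - 1*338)) = 1/(-179584 - 736*(187 - 338) - 238144 - 976*(187 - 338)) = 1/(-179584 - 736*(-151) - 238144 - 976*(-151)) = 1/(-179584 + 111136 - 238144 + 147376) = 1/(-159216) = -1/159216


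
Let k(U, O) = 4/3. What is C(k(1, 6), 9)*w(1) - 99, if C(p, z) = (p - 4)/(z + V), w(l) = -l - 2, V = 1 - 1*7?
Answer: -289/3 ≈ -96.333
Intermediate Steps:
k(U, O) = 4/3 (k(U, O) = 4*(1/3) = 4/3)
V = -6 (V = 1 - 7 = -6)
w(l) = -2 - l
C(p, z) = (-4 + p)/(-6 + z) (C(p, z) = (p - 4)/(z - 6) = (-4 + p)/(-6 + z))
C(k(1, 6), 9)*w(1) - 99 = ((-4 + 4/3)/(-6 + 9))*(-2 - 1*1) - 99 = (-8/3/3)*(-2 - 1) - 99 = ((1/3)*(-8/3))*(-3) - 99 = -8/9*(-3) - 99 = 8/3 - 99 = -289/3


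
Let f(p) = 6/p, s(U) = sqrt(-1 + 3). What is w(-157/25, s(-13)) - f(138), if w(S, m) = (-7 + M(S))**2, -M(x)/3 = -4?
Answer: 574/23 ≈ 24.957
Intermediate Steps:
M(x) = 12 (M(x) = -3*(-4) = 12)
s(U) = sqrt(2)
w(S, m) = 25 (w(S, m) = (-7 + 12)**2 = 5**2 = 25)
w(-157/25, s(-13)) - f(138) = 25 - 6/138 = 25 - 1*1/23 = 25 - 1/23 = 574/23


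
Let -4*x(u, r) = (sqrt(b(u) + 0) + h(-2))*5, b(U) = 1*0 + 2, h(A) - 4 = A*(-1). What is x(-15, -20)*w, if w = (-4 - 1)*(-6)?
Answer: -225 - 75*sqrt(2)/2 ≈ -278.03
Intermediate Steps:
h(A) = 4 - A (h(A) = 4 + A*(-1) = 4 - A)
b(U) = 2 (b(U) = 0 + 2 = 2)
x(u, r) = -15/2 - 5*sqrt(2)/4 (x(u, r) = -(sqrt(2 + 0) + (4 - 1*(-2)))*5/4 = -(sqrt(2) + (4 + 2))*5/4 = -(sqrt(2) + 6)*5/4 = -(6 + sqrt(2))*5/4 = -(30 + 5*sqrt(2))/4 = -15/2 - 5*sqrt(2)/4)
w = 30 (w = -5*(-6) = 30)
x(-15, -20)*w = (-15/2 - 5*sqrt(2)/4)*30 = -225 - 75*sqrt(2)/2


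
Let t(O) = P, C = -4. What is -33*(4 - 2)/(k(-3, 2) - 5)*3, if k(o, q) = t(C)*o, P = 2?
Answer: 18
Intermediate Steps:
t(O) = 2
k(o, q) = 2*o
-33*(4 - 2)/(k(-3, 2) - 5)*3 = -33*(4 - 2)/(2*(-3) - 5)*3 = -33*2/(-6 - 5)*3 = -33*2/(-11)*3 = -33*2*(-1/11)*3 = -(-6)*3 = -33*(-6/11) = 18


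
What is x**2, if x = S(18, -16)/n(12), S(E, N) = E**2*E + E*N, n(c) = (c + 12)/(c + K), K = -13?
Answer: 53361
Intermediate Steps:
n(c) = (12 + c)/(-13 + c) (n(c) = (c + 12)/(c - 13) = (12 + c)/(-13 + c))
S(E, N) = E**3 + E*N
x = -231 (x = (18*(-16 + 18**2))/(((12 + 12)/(-13 + 12))) = (18*(-16 + 324))/((24/(-1))) = (18*308)/((-1*24)) = 5544/(-24) = 5544*(-1/24) = -231)
x**2 = (-231)**2 = 53361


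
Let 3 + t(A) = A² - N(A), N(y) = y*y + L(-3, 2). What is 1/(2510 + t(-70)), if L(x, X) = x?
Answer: 1/2510 ≈ 0.00039841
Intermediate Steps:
N(y) = -3 + y² (N(y) = y*y - 3 = y² - 3 = -3 + y²)
t(A) = 0 (t(A) = -3 + (A² - (-3 + A²)) = -3 + (A² + (3 - A²)) = -3 + 3 = 0)
1/(2510 + t(-70)) = 1/(2510 + 0) = 1/2510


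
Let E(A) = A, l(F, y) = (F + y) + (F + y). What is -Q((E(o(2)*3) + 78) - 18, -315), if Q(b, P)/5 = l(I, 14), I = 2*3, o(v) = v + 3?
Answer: -200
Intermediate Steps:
o(v) = 3 + v
I = 6
l(F, y) = 2*F + 2*y
Q(b, P) = 200 (Q(b, P) = 5*(2*6 + 2*14) = 5*(12 + 28) = 5*40 = 200)
-Q((E(o(2)*3) + 78) - 18, -315) = -1*200 = -200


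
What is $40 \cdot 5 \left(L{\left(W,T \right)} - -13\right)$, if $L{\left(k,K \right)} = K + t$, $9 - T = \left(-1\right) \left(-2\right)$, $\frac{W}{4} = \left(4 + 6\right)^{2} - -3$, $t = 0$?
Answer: $4000$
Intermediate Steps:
$W = 412$ ($W = 4 \left(\left(4 + 6\right)^{2} - -3\right) = 4 \left(10^{2} + 3\right) = 4 \left(100 + 3\right) = 4 \cdot 103 = 412$)
$T = 7$ ($T = 9 - \left(-1\right) \left(-2\right) = 9 - 2 = 7$)
$L{\left(k,K \right)} = K$ ($L{\left(k,K \right)} = K + 0 = K$)
$40 \cdot 5 \left(L{\left(W,T \right)} - -13\right) = 40 \cdot 5 \left(7 - -13\right) = 200 \left(7 + 13\right) = 200 \cdot 20 = 4000$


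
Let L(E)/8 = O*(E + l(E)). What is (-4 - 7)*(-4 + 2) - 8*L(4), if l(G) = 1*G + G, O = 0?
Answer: 22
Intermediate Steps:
l(G) = 2*G (l(G) = G + G = 2*G)
L(E) = 0 (L(E) = 8*(0*(E + 2*E)) = 8*(0*(3*E)) = 8*0 = 0)
(-4 - 7)*(-4 + 2) - 8*L(4) = (-4 - 7)*(-4 + 2) - 8*0 = -11*(-2) + 0 = 22 + 0 = 22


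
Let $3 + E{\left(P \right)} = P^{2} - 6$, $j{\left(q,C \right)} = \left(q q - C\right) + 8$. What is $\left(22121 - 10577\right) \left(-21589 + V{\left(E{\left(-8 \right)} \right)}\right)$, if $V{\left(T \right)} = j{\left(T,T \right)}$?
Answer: $-214845384$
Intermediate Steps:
$j{\left(q,C \right)} = 8 + q^{2} - C$ ($j{\left(q,C \right)} = \left(q^{2} - C\right) + 8 = 8 + q^{2} - C$)
$E{\left(P \right)} = -9 + P^{2}$ ($E{\left(P \right)} = -3 + \left(P^{2} - 6\right) = -3 + \left(-6 + P^{2}\right) = -9 + P^{2}$)
$V{\left(T \right)} = 8 + T^{2} - T$
$\left(22121 - 10577\right) \left(-21589 + V{\left(E{\left(-8 \right)} \right)}\right) = \left(22121 - 10577\right) \left(-21589 + \left(8 + \left(-9 + \left(-8\right)^{2}\right)^{2} - \left(-9 + \left(-8\right)^{2}\right)\right)\right) = 11544 \left(-21589 + \left(8 + \left(-9 + 64\right)^{2} - \left(-9 + 64\right)\right)\right) = 11544 \left(-21589 + \left(8 + 55^{2} - 55\right)\right) = 11544 \left(-21589 + \left(8 + 3025 - 55\right)\right) = 11544 \left(-21589 + 2978\right) = 11544 \left(-18611\right) = -214845384$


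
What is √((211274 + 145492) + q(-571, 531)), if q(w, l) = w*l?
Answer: √53565 ≈ 231.44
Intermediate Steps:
q(w, l) = l*w
√((211274 + 145492) + q(-571, 531)) = √((211274 + 145492) + 531*(-571)) = √(356766 - 303201) = √53565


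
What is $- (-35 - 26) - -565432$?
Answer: $565493$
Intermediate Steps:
$- (-35 - 26) - -565432 = \left(-1\right) \left(-61\right) + 565432 = 61 + 565432 = 565493$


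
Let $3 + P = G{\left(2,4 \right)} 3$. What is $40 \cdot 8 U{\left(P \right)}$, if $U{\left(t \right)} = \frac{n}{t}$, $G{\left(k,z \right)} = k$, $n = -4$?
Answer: $- \frac{1280}{3} \approx -426.67$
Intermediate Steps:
$P = 3$ ($P = -3 + 2 \cdot 3 = -3 + 6 = 3$)
$U{\left(t \right)} = - \frac{4}{t}$
$40 \cdot 8 U{\left(P \right)} = 40 \cdot 8 \left(- \frac{4}{3}\right) = 320 \left(\left(-4\right) \frac{1}{3}\right) = 320 \left(- \frac{4}{3}\right) = - \frac{1280}{3}$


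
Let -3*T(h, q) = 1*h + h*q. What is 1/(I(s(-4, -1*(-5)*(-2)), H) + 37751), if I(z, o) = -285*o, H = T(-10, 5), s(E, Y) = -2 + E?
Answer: 1/32051 ≈ 3.1200e-5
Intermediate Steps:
T(h, q) = -h/3 - h*q/3 (T(h, q) = -(1*h + h*q)/3 = -(h + h*q)/3 = -h/3 - h*q/3)
H = 20 (H = -⅓*(-10)*(1 + 5) = -⅓*(-10)*6 = 20)
1/(I(s(-4, -1*(-5)*(-2)), H) + 37751) = 1/(-285*20 + 37751) = 1/(-5700 + 37751) = 1/32051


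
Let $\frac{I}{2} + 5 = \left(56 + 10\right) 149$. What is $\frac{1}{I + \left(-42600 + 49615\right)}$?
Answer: $\frac{1}{26673} \approx 3.7491 \cdot 10^{-5}$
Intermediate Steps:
$I = 19658$ ($I = -10 + 2 \left(56 + 10\right) 149 = -10 + 2 \cdot 66 \cdot 149 = -10 + 2 \cdot 9834 = -10 + 19668 = 19658$)
$\frac{1}{I + \left(-42600 + 49615\right)} = \frac{1}{19658 + \left(-42600 + 49615\right)} = \frac{1}{19658 + 7015} = \frac{1}{26673}$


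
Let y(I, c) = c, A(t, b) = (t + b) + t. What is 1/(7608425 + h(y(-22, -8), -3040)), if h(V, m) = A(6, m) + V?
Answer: 1/7605389 ≈ 1.3149e-7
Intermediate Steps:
A(t, b) = b + 2*t (A(t, b) = (b + t) + t = b + 2*t)
h(V, m) = 12 + V + m (h(V, m) = (m + 2*6) + V = (m + 12) + V = (12 + m) + V = 12 + V + m)
1/(7608425 + h(y(-22, -8), -3040)) = 1/(7608425 + (12 - 8 - 3040)) = 1/(7608425 - 3036) = 1/7605389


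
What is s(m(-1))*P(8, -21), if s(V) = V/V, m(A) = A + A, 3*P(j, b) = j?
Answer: 8/3 ≈ 2.6667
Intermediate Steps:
P(j, b) = j/3
m(A) = 2*A
s(V) = 1
s(m(-1))*P(8, -21) = 1*((⅓)*8) = 1*(8/3) = 8/3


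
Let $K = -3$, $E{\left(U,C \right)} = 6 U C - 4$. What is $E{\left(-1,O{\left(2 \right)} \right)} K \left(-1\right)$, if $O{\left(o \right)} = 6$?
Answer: $-120$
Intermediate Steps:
$E{\left(U,C \right)} = -4 + 6 C U$ ($E{\left(U,C \right)} = 6 C U - 4 = -4 + 6 C U$)
$E{\left(-1,O{\left(2 \right)} \right)} K \left(-1\right) = \left(-4 + 6 \cdot 6 \left(-1\right)\right) \left(-3\right) \left(-1\right) = \left(-4 - 36\right) \left(-3\right) \left(-1\right) = \left(-40\right) \left(-3\right) \left(-1\right) = 120 \left(-1\right) = -120$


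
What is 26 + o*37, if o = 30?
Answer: 1136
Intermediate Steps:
26 + o*37 = 26 + 30*37 = 26 + 1110 = 1136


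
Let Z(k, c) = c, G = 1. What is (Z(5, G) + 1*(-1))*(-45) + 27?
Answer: 27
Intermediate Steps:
(Z(5, G) + 1*(-1))*(-45) + 27 = (1 + 1*(-1))*(-45) + 27 = (1 - 1)*(-45) + 27 = 0*(-45) + 27 = 0 + 27 = 27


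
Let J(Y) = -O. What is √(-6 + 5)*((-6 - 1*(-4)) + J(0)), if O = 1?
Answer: -3*I ≈ -3.0*I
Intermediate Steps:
J(Y) = -1 (J(Y) = -1*1 = -1)
√(-6 + 5)*((-6 - 1*(-4)) + J(0)) = √(-6 + 5)*((-6 - 1*(-4)) - 1) = √(-1)*((-6 + 4) - 1) = I*(-2 - 1) = I*(-3) = -3*I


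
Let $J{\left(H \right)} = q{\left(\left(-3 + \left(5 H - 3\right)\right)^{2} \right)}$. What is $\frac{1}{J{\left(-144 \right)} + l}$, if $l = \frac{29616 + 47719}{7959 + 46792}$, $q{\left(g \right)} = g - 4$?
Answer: $\frac{54751}{28857796407} \approx 1.8973 \cdot 10^{-6}$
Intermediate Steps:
$q{\left(g \right)} = -4 + g$
$J{\left(H \right)} = -4 + \left(-6 + 5 H\right)^{2}$ ($J{\left(H \right)} = -4 + \left(-3 + \left(5 H - 3\right)\right)^{2} = -4 + \left(-3 + \left(-3 + 5 H\right)\right)^{2} = -4 + \left(-6 + 5 H\right)^{2}$)
$l = \frac{77335}{54751} \approx 1.4125$
$\frac{1}{J{\left(-144 \right)} + l} = \frac{1}{\left(-4 + \left(-6 + 5 \left(-144\right)\right)^{2}\right) + \frac{77335}{54751}} = \frac{1}{\left(-4 + \left(-6 - 720\right)^{2}\right) + \frac{77335}{54751}} = \frac{1}{\left(-4 + \left(-726\right)^{2}\right) + \frac{77335}{54751}} = \frac{1}{\left(-4 + 527076\right) + \frac{77335}{54751}} = \frac{1}{527072 + \frac{77335}{54751}} = \frac{1}{\frac{28857796407}{54751}} = \frac{54751}{28857796407}$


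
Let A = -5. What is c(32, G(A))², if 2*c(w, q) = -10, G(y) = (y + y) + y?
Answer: 25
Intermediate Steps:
G(y) = 3*y (G(y) = 2*y + y = 3*y)
c(w, q) = -5 (c(w, q) = (½)*(-10) = -5)
c(32, G(A))² = (-5)² = 25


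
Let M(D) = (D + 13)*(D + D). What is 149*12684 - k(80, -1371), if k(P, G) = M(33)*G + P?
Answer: 6052192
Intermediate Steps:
M(D) = 2*D*(13 + D) (M(D) = (13 + D)*(2*D) = 2*D*(13 + D))
k(P, G) = P + 3036*G (k(P, G) = (2*33*(13 + 33))*G + P = (2*33*46)*G + P = 3036*G + P = P + 3036*G)
149*12684 - k(80, -1371) = 149*12684 - (80 + 3036*(-1371)) = 1889916 - (80 - 4162356) = 1889916 - 1*(-4162276) = 1889916 + 4162276 = 6052192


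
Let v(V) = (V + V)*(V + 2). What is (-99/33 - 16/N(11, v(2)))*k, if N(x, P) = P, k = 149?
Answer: -596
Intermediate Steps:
v(V) = 2*V*(2 + V) (v(V) = (2*V)*(2 + V) = 2*V*(2 + V))
(-99/33 - 16/N(11, v(2)))*k = (-99/33 - 16*1/(4*(2 + 2)))*149 = (-99*1/33 - 16/(2*2*4))*149 = (-3 - 16/16)*149 = (-3 - 16*1/16)*149 = (-3 - 1)*149 = -4*149 = -596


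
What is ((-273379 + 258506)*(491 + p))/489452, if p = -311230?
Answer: 4621621147/489452 ≈ 9442.4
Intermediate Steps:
((-273379 + 258506)*(491 + p))/489452 = ((-273379 + 258506)*(491 - 311230))/489452 = -14873*(-310739)*(1/489452) = 4621621147*(1/489452) = 4621621147/489452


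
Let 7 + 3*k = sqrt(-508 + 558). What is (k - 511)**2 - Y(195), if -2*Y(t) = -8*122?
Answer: 789086/3 - 15400*sqrt(2)/9 ≈ 2.6061e+5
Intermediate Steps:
Y(t) = 488 (Y(t) = -(-4)*122 = -1/2*(-976) = 488)
k = -7/3 + 5*sqrt(2)/3 (k = -7/3 + sqrt(-508 + 558)/3 = -7/3 + sqrt(50)/3 = -7/3 + (5*sqrt(2))/3 = -7/3 + 5*sqrt(2)/3 ≈ 0.023689)
(k - 511)**2 - Y(195) = ((-7/3 + 5*sqrt(2)/3) - 511)**2 - 1*488 = (-1540/3 + 5*sqrt(2)/3)**2 - 488 = -488 + (-1540/3 + 5*sqrt(2)/3)**2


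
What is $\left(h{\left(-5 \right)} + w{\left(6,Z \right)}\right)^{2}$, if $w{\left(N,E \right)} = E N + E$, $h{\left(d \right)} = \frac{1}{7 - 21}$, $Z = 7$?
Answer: $\frac{469225}{196} \approx 2394.0$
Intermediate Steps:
$h{\left(d \right)} = - \frac{1}{14}$ ($h{\left(d \right)} = \frac{1}{-14} = - \frac{1}{14}$)
$w{\left(N,E \right)} = E + E N$
$\left(h{\left(-5 \right)} + w{\left(6,Z \right)}\right)^{2} = \left(- \frac{1}{14} + 7 \left(1 + 6\right)\right)^{2} = \left(- \frac{1}{14} + 7 \cdot 7\right)^{2} = \left(- \frac{1}{14} + 49\right)^{2} = \left(\frac{685}{14}\right)^{2} = \frac{469225}{196}$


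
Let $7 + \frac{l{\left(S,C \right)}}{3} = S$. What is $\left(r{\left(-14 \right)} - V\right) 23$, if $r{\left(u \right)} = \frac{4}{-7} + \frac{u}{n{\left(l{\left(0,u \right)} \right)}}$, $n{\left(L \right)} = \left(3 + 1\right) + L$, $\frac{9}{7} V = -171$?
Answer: $\frac{364711}{119} \approx 3064.8$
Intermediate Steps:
$V = -133$ ($V = \frac{7}{9} \left(-171\right) = -133$)
$l{\left(S,C \right)} = -21 + 3 S$
$n{\left(L \right)} = 4 + L$
$r{\left(u \right)} = - \frac{4}{7} - \frac{u}{17}$ ($r{\left(u \right)} = \frac{4}{-7} + \frac{u}{4 + \left(-21 + 3 \cdot 0\right)} = 4 \left(- \frac{1}{7}\right) + \frac{u}{4 + \left(-21 + 0\right)} = - \frac{4}{7} + \frac{u}{4 - 21} = - \frac{4}{7} + \frac{u}{-17} = - \frac{4}{7} + u \left(- \frac{1}{17}\right) = - \frac{4}{7} - \frac{u}{17}$)
$\left(r{\left(-14 \right)} - V\right) 23 = \left(\left(- \frac{4}{7} - - \frac{14}{17}\right) - -133\right) 23 = \left(\left(- \frac{4}{7} + \frac{14}{17}\right) + 133\right) 23 = \left(\frac{30}{119} + 133\right) 23 = \frac{15857}{119} \cdot 23 = \frac{364711}{119}$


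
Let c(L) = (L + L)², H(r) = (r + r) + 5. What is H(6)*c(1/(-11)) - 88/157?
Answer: 28/18997 ≈ 0.0014739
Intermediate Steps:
H(r) = 5 + 2*r (H(r) = 2*r + 5 = 5 + 2*r)
c(L) = 4*L² (c(L) = (2*L)² = 4*L²)
H(6)*c(1/(-11)) - 88/157 = (5 + 2*6)*(4*(1/(-11))²) - 88/157 = (5 + 12)*(4*(-1/11)²) - 88*1/157 = 17*(4*(1/121)) - 88/157 = 17*(4/121) - 88/157 = 68/121 - 88/157 = 28/18997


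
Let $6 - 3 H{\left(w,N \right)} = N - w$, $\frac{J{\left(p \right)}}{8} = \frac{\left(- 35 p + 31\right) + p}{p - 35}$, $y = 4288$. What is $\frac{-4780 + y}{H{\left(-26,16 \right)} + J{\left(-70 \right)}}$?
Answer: $\frac{12915}{5137} \approx 2.5141$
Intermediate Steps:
$J{\left(p \right)} = \frac{8 \left(31 - 34 p\right)}{-35 + p}$ ($J{\left(p \right)} = 8 \frac{\left(- 35 p + 31\right) + p}{p - 35} = 8 \frac{\left(31 - 35 p\right) + p}{-35 + p} = 8 \frac{31 - 34 p}{-35 + p} = \frac{8 \left(31 - 34 p\right)}{-35 + p}$)
$H{\left(w,N \right)} = 2 - \frac{N}{3} + \frac{w}{3}$ ($H{\left(w,N \right)} = 2 - \frac{N - w}{3} = 2 - \left(- \frac{w}{3} + \frac{N}{3}\right) = 2 - \frac{N}{3} + \frac{w}{3}$)
$\frac{-4780 + y}{H{\left(-26,16 \right)} + J{\left(-70 \right)}} = \frac{-4780 + 4288}{\left(2 - \frac{16}{3} + \frac{1}{3} \left(-26\right)\right) + \frac{8 \left(31 - -2380\right)}{-35 - 70}} = - \frac{492}{\left(2 - \frac{16}{3} - \frac{26}{3}\right) + \frac{8 \left(31 + 2380\right)}{-105}} = - \frac{492}{-12 + 8 \left(- \frac{1}{105}\right) 2411} = - \frac{492}{-12 - \frac{19288}{105}} = - \frac{492}{- \frac{20548}{105}} = \left(-492\right) \left(- \frac{105}{20548}\right) = \frac{12915}{5137}$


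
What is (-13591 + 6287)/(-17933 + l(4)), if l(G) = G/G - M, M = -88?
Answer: 1826/4461 ≈ 0.40933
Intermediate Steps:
l(G) = 89 (l(G) = G/G - 1*(-88) = 1 + 88 = 89)
(-13591 + 6287)/(-17933 + l(4)) = (-13591 + 6287)/(-17933 + 89) = -7304/(-17844) = -7304*(-1/17844) = 1826/4461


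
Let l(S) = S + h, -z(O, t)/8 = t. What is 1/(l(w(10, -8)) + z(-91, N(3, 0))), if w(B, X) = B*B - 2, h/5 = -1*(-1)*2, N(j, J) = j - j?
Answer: 1/108 ≈ 0.0092593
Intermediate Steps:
N(j, J) = 0
z(O, t) = -8*t
h = 10 (h = 5*(-1*(-1)*2) = 5*(1*2) = 5*2 = 10)
w(B, X) = -2 + B**2 (w(B, X) = B**2 - 2 = -2 + B**2)
l(S) = 10 + S (l(S) = S + 10 = 10 + S)
1/(l(w(10, -8)) + z(-91, N(3, 0))) = 1/((10 + (-2 + 10**2)) - 8*0) = 1/((10 + (-2 + 100)) + 0) = 1/((10 + 98) + 0) = 1/(108 + 0) = 1/108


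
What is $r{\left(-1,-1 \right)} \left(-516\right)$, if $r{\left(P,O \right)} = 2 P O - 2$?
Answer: $0$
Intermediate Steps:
$r{\left(P,O \right)} = -2 + 2 O P$ ($r{\left(P,O \right)} = 2 O P - 2 = -2 + 2 O P$)
$r{\left(-1,-1 \right)} \left(-516\right) = \left(-2 + 2 \left(-1\right) \left(-1\right)\right) \left(-516\right) = \left(-2 + 2\right) \left(-516\right) = 0 \left(-516\right) = 0$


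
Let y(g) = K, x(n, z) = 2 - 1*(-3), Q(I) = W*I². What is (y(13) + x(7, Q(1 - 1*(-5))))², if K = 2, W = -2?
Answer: 49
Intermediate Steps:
Q(I) = -2*I²
x(n, z) = 5 (x(n, z) = 2 + 3 = 5)
y(g) = 2
(y(13) + x(7, Q(1 - 1*(-5))))² = (2 + 5)² = 7² = 49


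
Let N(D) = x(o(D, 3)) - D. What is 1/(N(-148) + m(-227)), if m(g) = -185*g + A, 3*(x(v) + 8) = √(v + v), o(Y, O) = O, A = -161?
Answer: 62961/2642725013 - √6/5285450026 ≈ 2.3824e-5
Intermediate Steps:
x(v) = -8 + √2*√v/3 (x(v) = -8 + √(v + v)/3 = -8 + √(2*v)/3 = -8 + (√2*√v)/3 = -8 + √2*√v/3)
m(g) = -161 - 185*g (m(g) = -185*g - 161 = -161 - 185*g)
N(D) = -8 - D + √6/3 (N(D) = (-8 + √2*√3/3) - D = (-8 + √6/3) - D = -8 - D + √6/3)
1/(N(-148) + m(-227)) = 1/((-8 - 1*(-148) + √6/3) + (-161 - 185*(-227))) = 1/((-8 + 148 + √6/3) + (-161 + 41995)) = 1/((140 + √6/3) + 41834) = 1/(41974 + √6/3)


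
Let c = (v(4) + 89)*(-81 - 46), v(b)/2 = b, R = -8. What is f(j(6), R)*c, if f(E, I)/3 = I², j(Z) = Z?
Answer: -2365248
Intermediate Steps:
v(b) = 2*b
f(E, I) = 3*I²
c = -12319 (c = (2*4 + 89)*(-81 - 46) = (8 + 89)*(-127) = 97*(-127) = -12319)
f(j(6), R)*c = (3*(-8)²)*(-12319) = (3*64)*(-12319) = 192*(-12319) = -2365248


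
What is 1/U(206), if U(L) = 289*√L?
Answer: √206/59534 ≈ 0.00024108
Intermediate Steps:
1/U(206) = 1/(289*√206) = √206/59534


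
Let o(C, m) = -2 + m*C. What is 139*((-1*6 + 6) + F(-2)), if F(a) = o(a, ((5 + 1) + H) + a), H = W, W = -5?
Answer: 0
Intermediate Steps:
H = -5
o(C, m) = -2 + C*m
F(a) = -2 + a*(1 + a) (F(a) = -2 + a*(((5 + 1) - 5) + a) = -2 + a*((6 - 5) + a) = -2 + a*(1 + a))
139*((-1*6 + 6) + F(-2)) = 139*((-1*6 + 6) + (-2 - 2*(1 - 2))) = 139*((-6 + 6) + (-2 - 2*(-1))) = 139*(0 + (-2 + 2)) = 139*(0 + 0) = 139*0 = 0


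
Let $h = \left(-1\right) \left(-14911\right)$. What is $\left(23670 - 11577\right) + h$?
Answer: $27004$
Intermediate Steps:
$h = 14911$
$\left(23670 - 11577\right) + h = \left(23670 - 11577\right) + 14911 = 12093 + 14911 = 27004$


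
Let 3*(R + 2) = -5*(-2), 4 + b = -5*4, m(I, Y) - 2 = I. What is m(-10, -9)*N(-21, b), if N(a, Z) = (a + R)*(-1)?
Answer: -472/3 ≈ -157.33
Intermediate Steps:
m(I, Y) = 2 + I
b = -24 (b = -4 - 5*4 = -4 - 20 = -24)
R = 4/3 (R = -2 + (-5*(-2))/3 = -2 + (1/3)*10 = -2 + 10/3 = 4/3 ≈ 1.3333)
N(a, Z) = -4/3 - a (N(a, Z) = (a + 4/3)*(-1) = (4/3 + a)*(-1) = -4/3 - a)
m(-10, -9)*N(-21, b) = (2 - 10)*(-4/3 - 1*(-21)) = -8*(-4/3 + 21) = -8*59/3 = -472/3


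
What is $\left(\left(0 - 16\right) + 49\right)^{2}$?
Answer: $1089$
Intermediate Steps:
$\left(\left(0 - 16\right) + 49\right)^{2} = \left(-16 + 49\right)^{2} = 33^{2} = 1089$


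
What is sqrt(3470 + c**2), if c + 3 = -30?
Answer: sqrt(4559) ≈ 67.520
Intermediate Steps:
c = -33 (c = -3 - 30 = -33)
sqrt(3470 + c**2) = sqrt(3470 + (-33)**2) = sqrt(3470 + 1089) = sqrt(4559)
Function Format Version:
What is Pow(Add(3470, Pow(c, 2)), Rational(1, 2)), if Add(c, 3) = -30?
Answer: Pow(4559, Rational(1, 2)) ≈ 67.520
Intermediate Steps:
c = -33 (c = Add(-3, -30) = -33)
Pow(Add(3470, Pow(c, 2)), Rational(1, 2)) = Pow(Add(3470, Pow(-33, 2)), Rational(1, 2)) = Pow(Add(3470, 1089), Rational(1, 2)) = Pow(4559, Rational(1, 2))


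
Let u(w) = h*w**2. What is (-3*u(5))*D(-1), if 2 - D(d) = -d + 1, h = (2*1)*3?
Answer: 0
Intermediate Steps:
h = 6 (h = 2*3 = 6)
D(d) = 1 + d (D(d) = 2 - (-d + 1) = 2 - (1 - d) = 2 + (-1 + d) = 1 + d)
u(w) = 6*w**2
(-3*u(5))*D(-1) = (-18*5**2)*(1 - 1) = -18*25*0 = -3*150*0 = -450*0 = 0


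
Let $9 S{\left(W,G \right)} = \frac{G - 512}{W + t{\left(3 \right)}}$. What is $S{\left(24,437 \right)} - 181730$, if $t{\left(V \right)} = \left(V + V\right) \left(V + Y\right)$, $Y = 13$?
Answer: $- \frac{13084565}{72} \approx -1.8173 \cdot 10^{5}$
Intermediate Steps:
$t{\left(V \right)} = 2 V \left(13 + V\right)$ ($t{\left(V \right)} = \left(V + V\right) \left(V + 13\right) = 2 V \left(13 + V\right)$)
$S{\left(W,G \right)} = \frac{-512 + G}{9 \left(96 + W\right)}$ ($S{\left(W,G \right)} = \frac{\left(G - 512\right) \frac{1}{W + 2 \cdot 3 \left(13 + 3\right)}}{9} = \frac{\left(-512 + G\right) \frac{1}{W + 2 \cdot 3 \cdot 16}}{9} = \frac{\left(-512 + G\right) \frac{1}{W + 96}}{9} = \frac{\left(-512 + G\right) \frac{1}{96 + W}}{9} = \frac{\frac{1}{96 + W} \left(-512 + G\right)}{9} = \frac{-512 + G}{9 \left(96 + W\right)}$)
$S{\left(24,437 \right)} - 181730 = \frac{-512 + 437}{9 \left(96 + 24\right)} - 181730 = \frac{1}{9} \cdot \frac{1}{120} \left(-75\right) - 181730 = - \frac{5}{72} - 181730 = - \frac{13084565}{72}$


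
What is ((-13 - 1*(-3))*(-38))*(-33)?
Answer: -12540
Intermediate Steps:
((-13 - 1*(-3))*(-38))*(-33) = ((-13 + 3)*(-38))*(-33) = -10*(-38)*(-33) = 380*(-33) = -12540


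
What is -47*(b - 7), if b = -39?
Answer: 2162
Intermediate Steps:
-47*(b - 7) = -47*(-39 - 7) = -47*(-46) = 2162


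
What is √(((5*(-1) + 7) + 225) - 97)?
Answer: √130 ≈ 11.402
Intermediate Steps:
√(((5*(-1) + 7) + 225) - 97) = √(((-5 + 7) + 225) - 97) = √((2 + 225) - 97) = √(227 - 97) = √130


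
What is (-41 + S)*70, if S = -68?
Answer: -7630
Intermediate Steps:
(-41 + S)*70 = (-41 - 68)*70 = -109*70 = -7630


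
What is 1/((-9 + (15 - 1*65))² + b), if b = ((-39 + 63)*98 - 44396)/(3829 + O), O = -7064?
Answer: 3235/11303079 ≈ 0.00028621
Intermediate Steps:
b = 42044/3235 (b = ((-39 + 63)*98 - 44396)/(3829 - 7064) = (24*98 - 44396)/(-3235) = (2352 - 44396)*(-1/3235) = -42044*(-1/3235) = 42044/3235 ≈ 12.997)
1/((-9 + (15 - 1*65))² + b) = 1/((-9 + (15 - 1*65))² + 42044/3235) = 1/((-9 + (15 - 65))² + 42044/3235) = 1/((-9 - 50)² + 42044/3235) = 1/((-59)² + 42044/3235) = 1/(3481 + 42044/3235) = 1/(11303079/3235) = 3235/11303079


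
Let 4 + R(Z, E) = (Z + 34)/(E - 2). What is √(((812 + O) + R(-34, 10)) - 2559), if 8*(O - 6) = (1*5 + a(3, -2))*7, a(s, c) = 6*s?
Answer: I*√27598/4 ≈ 41.532*I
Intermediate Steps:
R(Z, E) = -4 + (34 + Z)/(-2 + E) (R(Z, E) = -4 + (Z + 34)/(E - 2) = -4 + (34 + Z)/(-2 + E))
O = 209/8 (O = 6 + ((1*5 + 6*3)*7)/8 = 6 + ((5 + 18)*7)/8 = 6 + (23*7)/8 = 6 + (⅛)*161 = 6 + 161/8 = 209/8 ≈ 26.125)
√(((812 + O) + R(-34, 10)) - 2559) = √(((812 + 209/8) + (42 - 34 - 4*10)/(-2 + 10)) - 2559) = √((6705/8 + (42 - 34 - 40)/8) - 2559) = √((6705/8 + (⅛)*(-32)) - 2559) = √((6705/8 - 4) - 2559) = √(6673/8 - 2559) = √(-13799/8) = I*√27598/4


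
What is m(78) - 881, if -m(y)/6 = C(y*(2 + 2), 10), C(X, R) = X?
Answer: -2753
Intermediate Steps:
m(y) = -24*y (m(y) = -6*y*(2 + 2) = -6*y*4 = -24*y)
m(78) - 881 = -24*78 - 881 = -1872 - 881 = -2753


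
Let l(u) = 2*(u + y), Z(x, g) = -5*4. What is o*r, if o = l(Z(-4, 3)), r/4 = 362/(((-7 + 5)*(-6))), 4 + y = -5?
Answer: -20996/3 ≈ -6998.7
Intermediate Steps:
y = -9 (y = -4 - 5 = -9)
Z(x, g) = -20
r = 362/3 (r = 4*(362/(((-7 + 5)*(-6)))) = 4*(362/((-2*(-6)))) = 4*(362/12) = 4*(362*(1/12)) = 4*(181/6) = 362/3 ≈ 120.67)
l(u) = -18 + 2*u (l(u) = 2*(u - 9) = 2*(-9 + u) = -18 + 2*u)
o = -58 (o = -18 + 2*(-20) = -18 - 40 = -58)
o*r = -58*362/3 = -20996/3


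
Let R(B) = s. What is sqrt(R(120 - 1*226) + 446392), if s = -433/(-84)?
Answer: sqrt(787444581)/42 ≈ 668.13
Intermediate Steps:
s = 433/84 (s = -433*(-1/84) = 433/84 ≈ 5.1548)
R(B) = 433/84
sqrt(R(120 - 1*226) + 446392) = sqrt(433/84 + 446392) = sqrt(37497361/84) = sqrt(787444581)/42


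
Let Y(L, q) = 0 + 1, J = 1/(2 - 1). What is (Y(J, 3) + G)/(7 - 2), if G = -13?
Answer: -12/5 ≈ -2.4000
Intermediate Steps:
J = 1 (J = 1/1 = 1)
Y(L, q) = 1
(Y(J, 3) + G)/(7 - 2) = (1 - 13)/(7 - 2) = -12/5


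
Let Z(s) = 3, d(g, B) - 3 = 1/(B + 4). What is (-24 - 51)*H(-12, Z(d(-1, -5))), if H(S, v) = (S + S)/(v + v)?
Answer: 300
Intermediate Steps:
d(g, B) = 3 + 1/(4 + B) (d(g, B) = 3 + 1/(B + 4) = 3 + 1/(4 + B))
H(S, v) = S/v (H(S, v) = (2*S)/((2*v)) = (2*S)*(1/(2*v)) = S/v)
(-24 - 51)*H(-12, Z(d(-1, -5))) = (-24 - 51)*(-12/3) = -(-900)/3 = -75*(-4) = 300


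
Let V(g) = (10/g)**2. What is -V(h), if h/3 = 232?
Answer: -25/121104 ≈ -0.00020643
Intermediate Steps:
h = 696 (h = 3*232 = 696)
V(g) = 100/g**2
-V(h) = -100/696**2 = -100/484416 = -1*25/121104 = -25/121104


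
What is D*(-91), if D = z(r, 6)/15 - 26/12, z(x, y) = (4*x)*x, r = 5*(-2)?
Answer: -4459/2 ≈ -2229.5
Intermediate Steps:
r = -10
z(x, y) = 4*x**2
D = 49/2 (D = (4*(-10)**2)/15 - 26/12 = (4*100)*(1/15) - 26*1/12 = 400*(1/15) - 13/6 = 80/3 - 13/6 = 49/2 ≈ 24.500)
D*(-91) = (49/2)*(-91) = -4459/2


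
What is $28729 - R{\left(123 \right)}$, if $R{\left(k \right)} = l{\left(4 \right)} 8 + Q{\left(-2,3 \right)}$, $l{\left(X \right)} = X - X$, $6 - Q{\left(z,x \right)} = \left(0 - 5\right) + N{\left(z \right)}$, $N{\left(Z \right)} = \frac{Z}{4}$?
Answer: $\frac{57435}{2} \approx 28718.0$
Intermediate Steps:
$N{\left(Z \right)} = \frac{Z}{4}$ ($N{\left(Z \right)} = Z \frac{1}{4} = \frac{Z}{4}$)
$Q{\left(z,x \right)} = 11 - \frac{z}{4}$ ($Q{\left(z,x \right)} = 6 - \left(\left(0 - 5\right) + \frac{z}{4}\right) = 6 - \left(-5 + \frac{z}{4}\right) = 11 - \frac{z}{4}$)
$l{\left(X \right)} = 0$
$R{\left(k \right)} = \frac{23}{2}$ ($R{\left(k \right)} = 0 \cdot 8 + \left(11 - - \frac{1}{2}\right) = 0 + \left(11 + \frac{1}{2}\right) = 0 + \frac{23}{2} = \frac{23}{2}$)
$28729 - R{\left(123 \right)} = 28729 - \frac{23}{2} = \frac{57435}{2}$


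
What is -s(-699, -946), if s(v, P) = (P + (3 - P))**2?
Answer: -9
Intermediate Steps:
s(v, P) = 9 (s(v, P) = 3**2 = 9)
-s(-699, -946) = -1*9 = -9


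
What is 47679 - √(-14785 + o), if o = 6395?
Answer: 47679 - I*√8390 ≈ 47679.0 - 91.597*I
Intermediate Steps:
47679 - √(-14785 + o) = 47679 - √(-14785 + 6395) = 47679 - √(-8390) = 47679 - I*√8390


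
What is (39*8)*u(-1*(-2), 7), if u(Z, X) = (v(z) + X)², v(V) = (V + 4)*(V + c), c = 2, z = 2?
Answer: 299832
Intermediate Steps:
v(V) = (2 + V)*(4 + V) (v(V) = (V + 4)*(V + 2) = (4 + V)*(2 + V) = (2 + V)*(4 + V))
u(Z, X) = (24 + X)² (u(Z, X) = ((8 + 2² + 6*2) + X)² = ((8 + 4 + 12) + X)² = (24 + X)²)
(39*8)*u(-1*(-2), 7) = (39*8)*(24 + 7)² = 312*31² = 312*961 = 299832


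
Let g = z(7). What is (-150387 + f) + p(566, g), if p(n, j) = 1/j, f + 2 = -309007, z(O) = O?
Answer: -3215771/7 ≈ -4.5940e+5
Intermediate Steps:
f = -309009 (f = -2 - 309007 = -309009)
g = 7
(-150387 + f) + p(566, g) = (-150387 - 309009) + 1/7 = -459396 + ⅐ = -3215771/7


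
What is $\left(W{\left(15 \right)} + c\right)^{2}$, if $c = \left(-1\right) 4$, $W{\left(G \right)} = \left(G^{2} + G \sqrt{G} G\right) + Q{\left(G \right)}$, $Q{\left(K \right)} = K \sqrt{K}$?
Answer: $912841 + 106080 \sqrt{15} \approx 1.3237 \cdot 10^{6}$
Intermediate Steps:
$Q{\left(K \right)} = K^{\frac{3}{2}}$
$W{\left(G \right)} = G^{2} + G^{\frac{3}{2}} + G^{\frac{5}{2}}$ ($W{\left(G \right)} = \left(G^{2} + G \sqrt{G} G\right) + G^{\frac{3}{2}} = \left(G^{2} + G^{\frac{3}{2}} G\right) + G^{\frac{3}{2}} = \left(G^{2} + G^{\frac{5}{2}}\right) + G^{\frac{3}{2}} = G^{2} + G^{\frac{3}{2}} + G^{\frac{5}{2}}$)
$c = -4$
$\left(W{\left(15 \right)} + c\right)^{2} = \left(\left(15^{2} + 15^{\frac{3}{2}} + 15^{\frac{5}{2}}\right) - 4\right)^{2} = \left(\left(225 + 15 \sqrt{15} + 225 \sqrt{15}\right) - 4\right)^{2} = \left(\left(225 + 240 \sqrt{15}\right) - 4\right)^{2} = \left(221 + 240 \sqrt{15}\right)^{2}$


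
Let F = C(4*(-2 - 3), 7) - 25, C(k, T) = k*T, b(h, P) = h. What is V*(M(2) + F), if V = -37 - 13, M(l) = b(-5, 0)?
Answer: 8500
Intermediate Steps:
M(l) = -5
V = -50
C(k, T) = T*k
F = -165 (F = 7*(4*(-2 - 3)) - 25 = 7*(4*(-5)) - 25 = 7*(-20) - 25 = -140 - 25 = -165)
V*(M(2) + F) = -50*(-5 - 165) = -50*(-170) = 8500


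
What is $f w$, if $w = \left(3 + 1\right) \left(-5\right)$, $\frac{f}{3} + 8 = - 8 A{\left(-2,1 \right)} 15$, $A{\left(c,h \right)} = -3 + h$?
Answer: $-13920$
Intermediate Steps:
$f = 696$ ($f = -24 + 3 - 8 \left(-3 + 1\right) 15 = -24 + 3 \left(-8\right) \left(-2\right) 15 = -24 + 3 \cdot 16 \cdot 15 = -24 + 3 \cdot 240 = -24 + 720 = 696$)
$w = -20$ ($w = 4 \left(-5\right) = -20$)
$f w = 696 \left(-20\right) = -13920$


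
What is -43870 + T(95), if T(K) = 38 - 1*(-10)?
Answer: -43822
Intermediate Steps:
T(K) = 48 (T(K) = 38 + 10 = 48)
-43870 + T(95) = -43870 + 48 = -43822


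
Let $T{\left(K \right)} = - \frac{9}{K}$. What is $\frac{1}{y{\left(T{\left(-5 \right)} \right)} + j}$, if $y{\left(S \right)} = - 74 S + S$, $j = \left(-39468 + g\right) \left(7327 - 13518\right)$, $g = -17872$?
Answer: $\frac{5}{1774959043} \approx 2.817 \cdot 10^{-9}$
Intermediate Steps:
$j = 354991940$ ($j = \left(-39468 - 17872\right) \left(7327 - 13518\right) = \left(-57340\right) \left(-6191\right) = 354991940$)
$y{\left(S \right)} = - 73 S$
$\frac{1}{y{\left(T{\left(-5 \right)} \right)} + j} = \frac{1}{- 73 \left(- \frac{9}{-5}\right) + 354991940} = \frac{1}{- 73 \left(\left(-9\right) \left(- \frac{1}{5}\right)\right) + 354991940} = \frac{1}{\left(-73\right) \frac{9}{5} + 354991940} = \frac{1}{- \frac{657}{5} + 354991940} = \frac{1}{\frac{1774959043}{5}} = \frac{5}{1774959043}$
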